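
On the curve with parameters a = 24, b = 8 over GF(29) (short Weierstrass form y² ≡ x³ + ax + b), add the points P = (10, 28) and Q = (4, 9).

(21, 0)

(10, 28) + (4, 9). λ = (9 - 28)/(4 - 10) ≡ 10/23 mod 29. 23⁻¹ ≡ 24 (mod 29) since 23·24 = 552 ≡ 1, so λ ≡ 8.
  x = λ² - 10 - 4 = 64 - 14 ≡ 21; y = λ·(10 - 21) - 28 ≡ 0. → (21, 0)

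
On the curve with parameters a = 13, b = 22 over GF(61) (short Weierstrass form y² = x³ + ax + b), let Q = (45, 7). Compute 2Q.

(29, 49)

tangent at (45, 7): λ = (3·45² + 13)/(2·7) ≡ 49/14. 14⁻¹ ≡ 48 (mod 61) since 14·48 = 672 ≡ 1, so λ ≡ 49·48 ≡ 34.
  x = λ² - 45 - 45 = 1156 - 90 ≡ 29; y = λ·(45 - 29) - 7 ≡ 49. → (29, 49)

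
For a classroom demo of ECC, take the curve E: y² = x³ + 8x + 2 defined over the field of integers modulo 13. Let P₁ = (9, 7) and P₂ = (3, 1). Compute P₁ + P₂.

(9, 7) + (3, 1). λ = (1 - 7)/(3 - 9) ≡ 7/7 mod 13. 7⁻¹ ≡ 2 (mod 13) since 7·2 = 14 ≡ 1, so λ ≡ 1.
  x = λ² - 9 - 3 = 1 - 12 ≡ 2; y = λ·(9 - 2) - 7 ≡ 0. → (2, 0)

(2, 0)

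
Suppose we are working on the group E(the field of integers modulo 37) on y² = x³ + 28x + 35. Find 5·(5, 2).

(16, 18)

Write G = (5, 2).
Double-and-add on 5 = (101)₂. Start with G = (5, 2) for the leading 1-bit.
double: tangent at (5, 2): λ = (3·5² + 28)/(2·2) ≡ 29/4. 4⁻¹ ≡ 28 (mod 37), so λ ≡ 29·28 ≡ 35.
  x = λ² - 5 - 5 = 1225 - 10 ≡ 31; y = λ·(5 - 31) - 2 ≡ 13. → (31, 13)
double: tangent at (31, 13): λ = (3·31² + 28)/(2·13) ≡ 25/26. 26⁻¹ ≡ 10 (mod 37) since 26·10 = 260 ≡ 1, so λ ≡ 25·10 ≡ 28.
  x = λ² - 31 - 31 = 784 - 62 ≡ 19; y = λ·(31 - 19) - 13 ≡ 27. → (19, 27)
add G: (19, 27) + (5, 2). λ = (2 - 27)/(5 - 19) ≡ 12/23 mod 37. 23⁻¹ ≡ 29 (mod 37) since 23·29 = 667 ≡ 1, so λ ≡ 15.
  x = λ² - 19 - 5 = 225 - 24 ≡ 16; y = λ·(19 - 16) - 27 ≡ 18. → (16, 18)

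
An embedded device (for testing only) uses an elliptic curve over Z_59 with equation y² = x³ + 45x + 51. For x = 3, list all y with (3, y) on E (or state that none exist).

6, 53

x³ + 45x + 51 = 213 ≡ 36 (mod 59).
Square roots of 36 mod 59: 6 and 53 (since 6² = 36 ≡ 36).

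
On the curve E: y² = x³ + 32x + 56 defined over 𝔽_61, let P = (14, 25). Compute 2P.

tangent at (14, 25): λ = (3·14² + 32)/(2·25) ≡ 10/50. 50⁻¹ ≡ 11 (mod 61), so λ ≡ 10·11 ≡ 49.
  x = λ² - 14 - 14 = 2401 - 28 ≡ 55; y = λ·(14 - 55) - 25 ≡ 40. → (55, 40)

(55, 40)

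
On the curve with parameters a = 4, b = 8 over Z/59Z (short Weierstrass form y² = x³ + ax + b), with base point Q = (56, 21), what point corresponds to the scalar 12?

(24, 2)

Double-and-add on 12 = (1100)₂. Start with Q = (56, 21) for the leading 1-bit.
double: tangent at (56, 21): λ = (3·56² + 4)/(2·21) ≡ 31/42. 42⁻¹ ≡ 52 (mod 59), so λ ≡ 31·52 ≡ 19.
  x = λ² - 56 - 56 = 361 - 112 ≡ 13; y = λ·(56 - 13) - 21 ≡ 29. → (13, 29)
add Q: (13, 29) + (56, 21). λ = (21 - 29)/(56 - 13) ≡ 51/43 mod 59. 43⁻¹ ≡ 11 (mod 59), so λ ≡ 30.
  x = λ² - 13 - 56 = 900 - 69 ≡ 5; y = λ·(13 - 5) - 29 ≡ 34. → (5, 34)
double: tangent at (5, 34): λ = (3·5² + 4)/(2·34) ≡ 20/9. 9⁻¹ ≡ 46 (mod 59), so λ ≡ 20·46 ≡ 35.
  x = λ² - 5 - 5 = 1225 - 10 ≡ 35; y = λ·(5 - 35) - 34 ≡ 37. → (35, 37)
double: tangent at (35, 37): λ = (3·35² + 4)/(2·37) ≡ 21/15. 15⁻¹ ≡ 4 (mod 59), so λ ≡ 21·4 ≡ 25.
  x = λ² - 35 - 35 = 625 - 70 ≡ 24; y = λ·(35 - 24) - 37 ≡ 2. → (24, 2)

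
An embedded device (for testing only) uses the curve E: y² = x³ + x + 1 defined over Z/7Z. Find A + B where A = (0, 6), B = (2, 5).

(0, 1)

(0, 6) + (2, 5). λ = (5 - 6)/(2 - 0) ≡ 6/2 mod 7. 2⁻¹ ≡ 4 (mod 7) since 2·4 = 8 ≡ 1, so λ ≡ 3.
  x = λ² - 0 - 2 = 9 - 2 ≡ 0; y = λ·(0 - 0) - 6 ≡ 1. → (0, 1)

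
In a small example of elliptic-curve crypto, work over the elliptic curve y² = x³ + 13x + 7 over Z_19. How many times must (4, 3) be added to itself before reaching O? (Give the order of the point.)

9

2P: tangent at (4, 3): λ = (3·4² + 13)/(2·3) ≡ 4/6. 6⁻¹ ≡ 16 (mod 19), so λ ≡ 4·16 ≡ 7.
  x = λ² - 4 - 4 = 49 - 8 ≡ 3; y = λ·(4 - 3) - 3 ≡ 4. → (3, 4)
3P: (3, 4) + (4, 3). λ = (3 - 4)/(4 - 3) ≡ 18/1 mod 19. 1⁻¹ ≡ 1 (mod 19) since 1·1 = 1 ≡ 1, so λ ≡ 18.
  x = λ² - 3 - 4 = 324 - 7 ≡ 13; y = λ·(3 - 13) - 4 ≡ 6. → (13, 6)
4P: (13, 6) + (4, 3). λ = (3 - 6)/(4 - 13) ≡ 16/10 mod 19. 10⁻¹ ≡ 2 (mod 19), so λ ≡ 13.
  x = λ² - 13 - 4 = 169 - 17 ≡ 0; y = λ·(13 - 0) - 6 ≡ 11. → (0, 11)
5P: (0, 11) + (4, 3). λ = (3 - 11)/(4 - 0) ≡ 11/4 mod 19. 4⁻¹ ≡ 5 (mod 19) since 4·5 = 20 ≡ 1, so λ ≡ 17.
  x = λ² - 0 - 4 = 289 - 4 ≡ 0; y = λ·(0 - 0) - 11 ≡ 8. → (0, 8)
6P: (0, 8) + (4, 3). λ = (3 - 8)/(4 - 0) ≡ 14/4 mod 19. 4⁻¹ ≡ 5 (mod 19), so λ ≡ 13.
  x = λ² - 0 - 4 = 169 - 4 ≡ 13; y = λ·(0 - 13) - 8 ≡ 13. → (13, 13)
7P: (13, 13) + (4, 3). λ = (3 - 13)/(4 - 13) ≡ 9/10 mod 19. 10⁻¹ ≡ 2 (mod 19) since 10·2 = 20 ≡ 1, so λ ≡ 18.
  x = λ² - 13 - 4 = 324 - 17 ≡ 3; y = λ·(13 - 3) - 13 ≡ 15. → (3, 15)
8P: (3, 15) + (4, 3). λ = (3 - 15)/(4 - 3) ≡ 7/1 mod 19. 1⁻¹ ≡ 1 (mod 19) since 1·1 = 1 ≡ 1, so λ ≡ 7.
  x = λ² - 3 - 4 = 49 - 7 ≡ 4; y = λ·(3 - 4) - 15 ≡ 16. → (4, 16)
9P: (4, 16) + (4, 3): same x and y₁ ≡ -y₂, so the sum is O.
9P = O, so the order is 9.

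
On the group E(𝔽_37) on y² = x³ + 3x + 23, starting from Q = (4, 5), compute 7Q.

(4, 5)

Repeated addition: build up to 7Q.
2Q: tangent at (4, 5): λ = (3·4² + 3)/(2·5) ≡ 14/10. 10⁻¹ ≡ 26 (mod 37), so λ ≡ 14·26 ≡ 31.
  x = λ² - 4 - 4 = 961 - 8 ≡ 28; y = λ·(4 - 28) - 5 ≡ 28. → (28, 28)
3Q: (28, 28) + (4, 5). λ = (5 - 28)/(4 - 28) ≡ 14/13 mod 37. 13⁻¹ ≡ 20 (mod 37), so λ ≡ 21.
  x = λ² - 28 - 4 = 441 - 32 ≡ 2; y = λ·(28 - 2) - 28 ≡ 0. → (2, 0)
4Q: (2, 0) + (4, 5). λ = (5 - 0)/(4 - 2) ≡ 5/2 mod 37. 2⁻¹ ≡ 19 (mod 37), so λ ≡ 21.
  x = λ² - 2 - 4 = 441 - 6 ≡ 28; y = λ·(2 - 28) - 0 ≡ 9. → (28, 9)
5Q: (28, 9) + (4, 5). λ = (5 - 9)/(4 - 28) ≡ 33/13 mod 37. 13⁻¹ ≡ 20 (mod 37) since 13·20 = 260 ≡ 1, so λ ≡ 31.
  x = λ² - 28 - 4 = 961 - 32 ≡ 4; y = λ·(28 - 4) - 9 ≡ 32. → (4, 32)
6Q: (4, 32) + (4, 5): same x and y₁ ≡ -y₂, so the sum is 𝒪.
7Q: 𝒪 + (4, 5) = (4, 5) (identity).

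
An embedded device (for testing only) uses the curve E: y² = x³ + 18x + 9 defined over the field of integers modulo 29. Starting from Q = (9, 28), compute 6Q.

O

Double-and-add on 6 = (110)₂. Start with Q = (9, 28) for the leading 1-bit.
double: tangent at (9, 28): λ = (3·9² + 18)/(2·28) ≡ 0/27. 27⁻¹ ≡ 14 (mod 29) since 27·14 = 378 ≡ 1, so λ ≡ 0·14 ≡ 0.
  x = λ² - 9 - 9 = 0 - 18 ≡ 11; y = λ·(9 - 11) - 28 ≡ 1. → (11, 1)
add Q: (11, 1) + (9, 28). λ = (28 - 1)/(9 - 11) ≡ 27/27 mod 29. 27⁻¹ ≡ 14 (mod 29), so λ ≡ 1.
  x = λ² - 11 - 9 = 1 - 20 ≡ 10; y = λ·(11 - 10) - 1 ≡ 0. → (10, 0)
double: (10, 0) + (10, 0): same x and y₁ ≡ -y₂, so the sum is O.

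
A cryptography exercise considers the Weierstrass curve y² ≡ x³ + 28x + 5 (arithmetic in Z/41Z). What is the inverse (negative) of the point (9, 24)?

(9, 17)

-(9, 24) = (9, -24 mod 41) = (9, 17).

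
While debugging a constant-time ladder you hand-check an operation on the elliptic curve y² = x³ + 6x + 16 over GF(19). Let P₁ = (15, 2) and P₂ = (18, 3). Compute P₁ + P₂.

(3, 2)

(15, 2) + (18, 3). λ = (3 - 2)/(18 - 15) ≡ 1/3 mod 19. 3⁻¹ ≡ 13 (mod 19), so λ ≡ 13.
  x = λ² - 15 - 18 = 169 - 33 ≡ 3; y = λ·(15 - 3) - 2 ≡ 2. → (3, 2)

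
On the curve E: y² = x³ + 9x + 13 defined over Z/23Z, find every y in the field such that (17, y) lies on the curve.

none

x³ + 9x + 13 = 5079 ≡ 19 (mod 23).
19 is a non-residue mod 23; no y exists.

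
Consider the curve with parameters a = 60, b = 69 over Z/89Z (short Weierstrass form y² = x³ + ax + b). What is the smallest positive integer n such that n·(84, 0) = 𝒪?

2P: (84, 0) + (84, 0): same x and y₁ ≡ -y₂, so the sum is 𝒪.
2P = 𝒪, so the order is 2.

2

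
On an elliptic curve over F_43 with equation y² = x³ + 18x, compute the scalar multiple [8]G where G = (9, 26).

Repeated addition: build up to 8G.
2G: tangent at (9, 26): λ = (3·9² + 18)/(2·26) ≡ 3/9. 9⁻¹ ≡ 24 (mod 43), so λ ≡ 3·24 ≡ 29.
  x = λ² - 9 - 9 = 841 - 18 ≡ 6; y = λ·(9 - 6) - 26 ≡ 18. → (6, 18)
3G: (6, 18) + (9, 26). λ = (26 - 18)/(9 - 6) ≡ 8/3 mod 43. 3⁻¹ ≡ 29 (mod 43), so λ ≡ 17.
  x = λ² - 6 - 9 = 289 - 15 ≡ 16; y = λ·(6 - 16) - 18 ≡ 27. → (16, 27)
4G: (16, 27) + (9, 26). λ = (26 - 27)/(9 - 16) ≡ 42/36 mod 43. 36⁻¹ ≡ 6 (mod 43) since 36·6 = 216 ≡ 1, so λ ≡ 37.
  x = λ² - 16 - 9 = 1369 - 25 ≡ 11; y = λ·(16 - 11) - 27 ≡ 29. → (11, 29)
5G: (11, 29) + (9, 26). λ = (26 - 29)/(9 - 11) ≡ 40/41 mod 43. 41⁻¹ ≡ 21 (mod 43), so λ ≡ 23.
  x = λ² - 11 - 9 = 529 - 20 ≡ 36; y = λ·(11 - 36) - 29 ≡ 41. → (36, 41)
6G: (36, 41) + (9, 26). λ = (26 - 41)/(9 - 36) ≡ 28/16 mod 43. 16⁻¹ ≡ 35 (mod 43), so λ ≡ 34.
  x = λ² - 36 - 9 = 1156 - 45 ≡ 36; y = λ·(36 - 36) - 41 ≡ 2. → (36, 2)
7G: (36, 2) + (9, 26). λ = (26 - 2)/(9 - 36) ≡ 24/16 mod 43. 16⁻¹ ≡ 35 (mod 43) since 16·35 = 560 ≡ 1, so λ ≡ 23.
  x = λ² - 36 - 9 = 529 - 45 ≡ 11; y = λ·(36 - 11) - 2 ≡ 14. → (11, 14)
8G: (11, 14) + (9, 26). λ = (26 - 14)/(9 - 11) ≡ 12/41 mod 43. 41⁻¹ ≡ 21 (mod 43), so λ ≡ 37.
  x = λ² - 11 - 9 = 1369 - 20 ≡ 16; y = λ·(11 - 16) - 14 ≡ 16. → (16, 16)

(16, 16)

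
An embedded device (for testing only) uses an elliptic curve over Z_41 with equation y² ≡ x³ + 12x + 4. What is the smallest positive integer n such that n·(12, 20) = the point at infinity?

2P: tangent at (12, 20): λ = (3·12² + 12)/(2·20) ≡ 34/40. 40⁻¹ ≡ 40 (mod 41) since 40·40 = 1600 ≡ 1, so λ ≡ 34·40 ≡ 7.
  x = λ² - 12 - 12 = 49 - 24 ≡ 25; y = λ·(12 - 25) - 20 ≡ 12. → (25, 12)
3P: (25, 12) + (12, 20). λ = (20 - 12)/(12 - 25) ≡ 8/28 mod 41. 28⁻¹ ≡ 22 (mod 41), so λ ≡ 12.
  x = λ² - 25 - 12 = 144 - 37 ≡ 25; y = λ·(25 - 25) - 12 ≡ 29. → (25, 29)
4P: (25, 29) + (12, 20). λ = (20 - 29)/(12 - 25) ≡ 32/28 mod 41. 28⁻¹ ≡ 22 (mod 41) since 28·22 = 616 ≡ 1, so λ ≡ 7.
  x = λ² - 25 - 12 = 49 - 37 ≡ 12; y = λ·(25 - 12) - 29 ≡ 21. → (12, 21)
5P: (12, 21) + (12, 20): same x and y₁ ≡ -y₂, so the sum is the point at infinity.
5P = the point at infinity, so the order is 5.

5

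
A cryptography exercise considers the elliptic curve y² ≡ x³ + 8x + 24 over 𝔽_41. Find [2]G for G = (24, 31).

(39, 0)

tangent at (24, 31): λ = (3·24² + 8)/(2·31) ≡ 14/21. 21⁻¹ ≡ 2 (mod 41), so λ ≡ 14·2 ≡ 28.
  x = λ² - 24 - 24 = 784 - 48 ≡ 39; y = λ·(24 - 39) - 31 ≡ 0. → (39, 0)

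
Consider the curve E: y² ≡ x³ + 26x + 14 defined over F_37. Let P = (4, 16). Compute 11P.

Double-and-add on 11 = (1011)₂. Start with P = (4, 16) for the leading 1-bit.
double: tangent at (4, 16): λ = (3·4² + 26)/(2·16) ≡ 0/32. 32⁻¹ ≡ 22 (mod 37) since 32·22 = 704 ≡ 1, so λ ≡ 0·22 ≡ 0.
  x = λ² - 4 - 4 = 0 - 8 ≡ 29; y = λ·(4 - 29) - 16 ≡ 21. → (29, 21)
double: tangent at (29, 21): λ = (3·29² + 26)/(2·21) ≡ 33/5. 5⁻¹ ≡ 15 (mod 37), so λ ≡ 33·15 ≡ 14.
  x = λ² - 29 - 29 = 196 - 58 ≡ 27; y = λ·(29 - 27) - 21 ≡ 7. → (27, 7)
add P: (27, 7) + (4, 16). λ = (16 - 7)/(4 - 27) ≡ 9/14 mod 37. 14⁻¹ ≡ 8 (mod 37), so λ ≡ 35.
  x = λ² - 27 - 4 = 1225 - 31 ≡ 10; y = λ·(27 - 10) - 7 ≡ 33. → (10, 33)
double: tangent at (10, 33): λ = (3·10² + 26)/(2·33) ≡ 30/29. 29⁻¹ ≡ 23 (mod 37), so λ ≡ 30·23 ≡ 24.
  x = λ² - 10 - 10 = 576 - 20 ≡ 1; y = λ·(10 - 1) - 33 ≡ 35. → (1, 35)
add P: (1, 35) + (4, 16). λ = (16 - 35)/(4 - 1) ≡ 18/3 mod 37. 3⁻¹ ≡ 25 (mod 37) since 3·25 = 75 ≡ 1, so λ ≡ 6.
  x = λ² - 1 - 4 = 36 - 5 ≡ 31; y = λ·(1 - 31) - 35 ≡ 7. → (31, 7)

(31, 7)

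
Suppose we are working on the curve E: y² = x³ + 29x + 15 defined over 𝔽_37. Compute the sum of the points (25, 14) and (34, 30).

(25, 14) + (34, 30). λ = (30 - 14)/(34 - 25) ≡ 16/9 mod 37. 9⁻¹ ≡ 33 (mod 37), so λ ≡ 10.
  x = λ² - 25 - 34 = 100 - 59 ≡ 4; y = λ·(25 - 4) - 14 ≡ 11. → (4, 11)

(4, 11)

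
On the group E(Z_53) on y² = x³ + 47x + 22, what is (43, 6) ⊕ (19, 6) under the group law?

(43, 6) + (19, 6). λ = (6 - 6)/(19 - 43) ≡ 0/29 mod 53. 29⁻¹ ≡ 11 (mod 53), so λ ≡ 0.
  x = λ² - 43 - 19 = 0 - 62 ≡ 44; y = λ·(43 - 44) - 6 ≡ 47. → (44, 47)

(44, 47)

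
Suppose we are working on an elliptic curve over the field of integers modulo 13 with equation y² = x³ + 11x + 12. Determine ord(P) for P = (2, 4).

8

2P: tangent at (2, 4): λ = (3·2² + 11)/(2·4) ≡ 10/8. 8⁻¹ ≡ 5 (mod 13) since 8·5 = 40 ≡ 1, so λ ≡ 10·5 ≡ 11.
  x = λ² - 2 - 2 = 121 - 4 ≡ 0; y = λ·(2 - 0) - 4 ≡ 5. → (0, 5)
3P: (0, 5) + (2, 4). λ = (4 - 5)/(2 - 0) ≡ 12/2 mod 13. 2⁻¹ ≡ 7 (mod 13) since 2·7 = 14 ≡ 1, so λ ≡ 6.
  x = λ² - 0 - 2 = 36 - 2 ≡ 8; y = λ·(0 - 8) - 5 ≡ 12. → (8, 12)
4P: (8, 12) + (2, 4). λ = (4 - 12)/(2 - 8) ≡ 5/7 mod 13. 7⁻¹ ≡ 2 (mod 13) since 7·2 = 14 ≡ 1, so λ ≡ 10.
  x = λ² - 8 - 2 = 100 - 10 ≡ 12; y = λ·(8 - 12) - 12 ≡ 0. → (12, 0)
5P: (12, 0) + (2, 4). λ = (4 - 0)/(2 - 12) ≡ 4/3 mod 13. 3⁻¹ ≡ 9 (mod 13) since 3·9 = 27 ≡ 1, so λ ≡ 10.
  x = λ² - 12 - 2 = 100 - 14 ≡ 8; y = λ·(12 - 8) - 0 ≡ 1. → (8, 1)
6P: (8, 1) + (2, 4). λ = (4 - 1)/(2 - 8) ≡ 3/7 mod 13. 7⁻¹ ≡ 2 (mod 13), so λ ≡ 6.
  x = λ² - 8 - 2 = 36 - 10 ≡ 0; y = λ·(8 - 0) - 1 ≡ 8. → (0, 8)
7P: (0, 8) + (2, 4). λ = (4 - 8)/(2 - 0) ≡ 9/2 mod 13. 2⁻¹ ≡ 7 (mod 13) since 2·7 = 14 ≡ 1, so λ ≡ 11.
  x = λ² - 0 - 2 = 121 - 2 ≡ 2; y = λ·(0 - 2) - 8 ≡ 9. → (2, 9)
8P: (2, 9) + (2, 4): same x and y₁ ≡ -y₂, so the sum is ∞.
8P = ∞, so the order is 8.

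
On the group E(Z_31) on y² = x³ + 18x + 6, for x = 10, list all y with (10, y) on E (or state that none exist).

x³ + 18x + 6 = 1186 ≡ 8 (mod 31).
Square roots of 8 mod 31: 15 and 16 (since 15² = 225 ≡ 8).

15, 16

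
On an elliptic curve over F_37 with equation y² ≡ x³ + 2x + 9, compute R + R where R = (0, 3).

tangent at (0, 3): λ = (3·0² + 2)/(2·3) ≡ 2/6. 6⁻¹ ≡ 31 (mod 37), so λ ≡ 2·31 ≡ 25.
  x = λ² - 0 - 0 = 625 - 0 ≡ 33; y = λ·(0 - 33) - 3 ≡ 23. → (33, 23)

(33, 23)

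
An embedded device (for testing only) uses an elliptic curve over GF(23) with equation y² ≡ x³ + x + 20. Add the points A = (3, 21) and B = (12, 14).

(3, 21) + (12, 14). λ = (14 - 21)/(12 - 3) ≡ 16/9 mod 23. 9⁻¹ ≡ 18 (mod 23), so λ ≡ 12.
  x = λ² - 3 - 12 = 144 - 15 ≡ 14; y = λ·(3 - 14) - 21 ≡ 8. → (14, 8)

(14, 8)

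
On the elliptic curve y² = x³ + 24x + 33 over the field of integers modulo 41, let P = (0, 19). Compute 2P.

(23, 1)

tangent at (0, 19): λ = (3·0² + 24)/(2·19) ≡ 24/38. 38⁻¹ ≡ 27 (mod 41) since 38·27 = 1026 ≡ 1, so λ ≡ 24·27 ≡ 33.
  x = λ² - 0 - 0 = 1089 - 0 ≡ 23; y = λ·(0 - 23) - 19 ≡ 1. → (23, 1)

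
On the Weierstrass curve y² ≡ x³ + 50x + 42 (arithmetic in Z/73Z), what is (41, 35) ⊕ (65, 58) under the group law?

(41, 35) + (65, 58). λ = (58 - 35)/(65 - 41) ≡ 23/24 mod 73. 24⁻¹ ≡ 70 (mod 73), so λ ≡ 4.
  x = λ² - 41 - 65 = 16 - 106 ≡ 56; y = λ·(41 - 56) - 35 ≡ 51. → (56, 51)

(56, 51)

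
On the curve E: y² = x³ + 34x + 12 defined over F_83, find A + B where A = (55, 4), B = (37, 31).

(14, 59)

(55, 4) + (37, 31). λ = (31 - 4)/(37 - 55) ≡ 27/65 mod 83. 65⁻¹ ≡ 23 (mod 83), so λ ≡ 40.
  x = λ² - 55 - 37 = 1600 - 92 ≡ 14; y = λ·(55 - 14) - 4 ≡ 59. → (14, 59)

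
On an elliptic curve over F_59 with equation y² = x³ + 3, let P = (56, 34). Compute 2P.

(15, 30)

tangent at (56, 34): λ = (3·56² + 0)/(2·34) ≡ 27/9. 9⁻¹ ≡ 46 (mod 59), so λ ≡ 27·46 ≡ 3.
  x = λ² - 56 - 56 = 9 - 112 ≡ 15; y = λ·(56 - 15) - 34 ≡ 30. → (15, 30)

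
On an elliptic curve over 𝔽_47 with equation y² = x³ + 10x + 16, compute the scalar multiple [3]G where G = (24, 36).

Repeated addition: build up to 3G.
2G: tangent at (24, 36): λ = (3·24² + 10)/(2·36) ≡ 46/25. 25⁻¹ ≡ 32 (mod 47), so λ ≡ 46·32 ≡ 15.
  x = λ² - 24 - 24 = 225 - 48 ≡ 36; y = λ·(24 - 36) - 36 ≡ 19. → (36, 19)
3G: (36, 19) + (24, 36). λ = (36 - 19)/(24 - 36) ≡ 17/35 mod 47. 35⁻¹ ≡ 43 (mod 47) since 35·43 = 1505 ≡ 1, so λ ≡ 26.
  x = λ² - 36 - 24 = 676 - 60 ≡ 5; y = λ·(36 - 5) - 19 ≡ 35. → (5, 35)

(5, 35)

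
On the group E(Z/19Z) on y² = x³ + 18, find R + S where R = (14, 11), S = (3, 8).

(14, 11) + (3, 8). λ = (8 - 11)/(3 - 14) ≡ 16/8 mod 19. 8⁻¹ ≡ 12 (mod 19) since 8·12 = 96 ≡ 1, so λ ≡ 2.
  x = λ² - 14 - 3 = 4 - 17 ≡ 6; y = λ·(14 - 6) - 11 ≡ 5. → (6, 5)

(6, 5)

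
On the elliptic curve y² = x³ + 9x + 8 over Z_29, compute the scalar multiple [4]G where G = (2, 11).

Repeated addition: build up to 4G.
2G: tangent at (2, 11): λ = (3·2² + 9)/(2·11) ≡ 21/22. 22⁻¹ ≡ 4 (mod 29) since 22·4 = 88 ≡ 1, so λ ≡ 21·4 ≡ 26.
  x = λ² - 2 - 2 = 676 - 4 ≡ 5; y = λ·(2 - 5) - 11 ≡ 27. → (5, 27)
3G: (5, 27) + (2, 11). λ = (11 - 27)/(2 - 5) ≡ 13/26 mod 29. 26⁻¹ ≡ 19 (mod 29) since 26·19 = 494 ≡ 1, so λ ≡ 15.
  x = λ² - 5 - 2 = 225 - 7 ≡ 15; y = λ·(5 - 15) - 27 ≡ 26. → (15, 26)
4G: (15, 26) + (2, 11). λ = (11 - 26)/(2 - 15) ≡ 14/16 mod 29. 16⁻¹ ≡ 20 (mod 29), so λ ≡ 19.
  x = λ² - 15 - 2 = 361 - 17 ≡ 25; y = λ·(15 - 25) - 26 ≡ 16. → (25, 16)

(25, 16)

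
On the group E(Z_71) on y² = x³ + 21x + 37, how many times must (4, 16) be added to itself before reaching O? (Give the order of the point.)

10

2P: tangent at (4, 16): λ = (3·4² + 21)/(2·16) ≡ 69/32. 32⁻¹ ≡ 20 (mod 71) since 32·20 = 640 ≡ 1, so λ ≡ 69·20 ≡ 31.
  x = λ² - 4 - 4 = 961 - 8 ≡ 30; y = λ·(4 - 30) - 16 ≡ 30. → (30, 30)
3P: (30, 30) + (4, 16). λ = (16 - 30)/(4 - 30) ≡ 57/45 mod 71. 45⁻¹ ≡ 30 (mod 71), so λ ≡ 6.
  x = λ² - 30 - 4 = 36 - 34 ≡ 2; y = λ·(30 - 2) - 30 ≡ 67. → (2, 67)
4P: (2, 67) + (4, 16). λ = (16 - 67)/(4 - 2) ≡ 20/2 mod 71. 2⁻¹ ≡ 36 (mod 71), so λ ≡ 10.
  x = λ² - 2 - 4 = 100 - 6 ≡ 23; y = λ·(2 - 23) - 67 ≡ 7. → (23, 7)
5P: (23, 7) + (4, 16). λ = (16 - 7)/(4 - 23) ≡ 9/52 mod 71. 52⁻¹ ≡ 56 (mod 71), so λ ≡ 7.
  x = λ² - 23 - 4 = 49 - 27 ≡ 22; y = λ·(23 - 22) - 7 ≡ 0. → (22, 0)
6P: (22, 0) + (4, 16). λ = (16 - 0)/(4 - 22) ≡ 16/53 mod 71. 53⁻¹ ≡ 67 (mod 71), so λ ≡ 7.
  x = λ² - 22 - 4 = 49 - 26 ≡ 23; y = λ·(22 - 23) - 0 ≡ 64. → (23, 64)
7P: (23, 64) + (4, 16). λ = (16 - 64)/(4 - 23) ≡ 23/52 mod 71. 52⁻¹ ≡ 56 (mod 71), so λ ≡ 10.
  x = λ² - 23 - 4 = 100 - 27 ≡ 2; y = λ·(23 - 2) - 64 ≡ 4. → (2, 4)
8P: (2, 4) + (4, 16). λ = (16 - 4)/(4 - 2) ≡ 12/2 mod 71. 2⁻¹ ≡ 36 (mod 71), so λ ≡ 6.
  x = λ² - 2 - 4 = 36 - 6 ≡ 30; y = λ·(2 - 30) - 4 ≡ 41. → (30, 41)
9P: (30, 41) + (4, 16). λ = (16 - 41)/(4 - 30) ≡ 46/45 mod 71. 45⁻¹ ≡ 30 (mod 71), so λ ≡ 31.
  x = λ² - 30 - 4 = 961 - 34 ≡ 4; y = λ·(30 - 4) - 41 ≡ 55. → (4, 55)
10P: (4, 55) + (4, 16): same x and y₁ ≡ -y₂, so the sum is O.
10P = O, so the order is 10.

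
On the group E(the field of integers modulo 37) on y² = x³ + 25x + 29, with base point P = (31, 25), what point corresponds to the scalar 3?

Repeated addition: build up to 3P.
2P: tangent at (31, 25): λ = (3·31² + 25)/(2·25) ≡ 22/13. 13⁻¹ ≡ 20 (mod 37), so λ ≡ 22·20 ≡ 33.
  x = λ² - 31 - 31 = 1089 - 62 ≡ 28; y = λ·(31 - 28) - 25 ≡ 0. → (28, 0)
3P: (28, 0) + (31, 25). λ = (25 - 0)/(31 - 28) ≡ 25/3 mod 37. 3⁻¹ ≡ 25 (mod 37), so λ ≡ 33.
  x = λ² - 28 - 31 = 1089 - 59 ≡ 31; y = λ·(28 - 31) - 0 ≡ 12. → (31, 12)

(31, 12)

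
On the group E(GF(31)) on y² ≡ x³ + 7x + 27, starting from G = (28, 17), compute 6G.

(5, 1)

Double-and-add on 6 = (110)₂. Start with G = (28, 17) for the leading 1-bit.
double: tangent at (28, 17): λ = (3·28² + 7)/(2·17) ≡ 3/3. 3⁻¹ ≡ 21 (mod 31) since 3·21 = 63 ≡ 1, so λ ≡ 3·21 ≡ 1.
  x = λ² - 28 - 28 = 1 - 56 ≡ 7; y = λ·(28 - 7) - 17 ≡ 4. → (7, 4)
add G: (7, 4) + (28, 17). λ = (17 - 4)/(28 - 7) ≡ 13/21 mod 31. 21⁻¹ ≡ 3 (mod 31) since 21·3 = 63 ≡ 1, so λ ≡ 8.
  x = λ² - 7 - 28 = 64 - 35 ≡ 29; y = λ·(7 - 29) - 4 ≡ 6. → (29, 6)
double: tangent at (29, 6): λ = (3·29² + 7)/(2·6) ≡ 19/12. 12⁻¹ ≡ 13 (mod 31), so λ ≡ 19·13 ≡ 30.
  x = λ² - 29 - 29 = 900 - 58 ≡ 5; y = λ·(29 - 5) - 6 ≡ 1. → (5, 1)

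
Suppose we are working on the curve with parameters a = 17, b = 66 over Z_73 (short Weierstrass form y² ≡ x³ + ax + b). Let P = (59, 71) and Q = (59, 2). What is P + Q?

O

The two points share x = 59 and their y-coordinates satisfy 71 + 2 ≡ 0 (mod 73), so they are inverses. Their sum is O.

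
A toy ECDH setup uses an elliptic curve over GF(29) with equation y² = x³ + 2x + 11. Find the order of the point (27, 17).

2P: tangent at (27, 17): λ = (3·27² + 2)/(2·17) ≡ 14/5. 5⁻¹ ≡ 6 (mod 29), so λ ≡ 14·6 ≡ 26.
  x = λ² - 27 - 27 = 676 - 54 ≡ 13; y = λ·(27 - 13) - 17 ≡ 28. → (13, 28)
3P: (13, 28) + (27, 17). λ = (17 - 28)/(27 - 13) ≡ 18/14 mod 29. 14⁻¹ ≡ 27 (mod 29), so λ ≡ 22.
  x = λ² - 13 - 27 = 484 - 40 ≡ 9; y = λ·(13 - 9) - 28 ≡ 2. → (9, 2)
4P: (9, 2) + (27, 17). λ = (17 - 2)/(27 - 9) ≡ 15/18 mod 29. 18⁻¹ ≡ 21 (mod 29), so λ ≡ 25.
  x = λ² - 9 - 27 = 625 - 36 ≡ 9; y = λ·(9 - 9) - 2 ≡ 27. → (9, 27)
5P: (9, 27) + (27, 17). λ = (17 - 27)/(27 - 9) ≡ 19/18 mod 29. 18⁻¹ ≡ 21 (mod 29) since 18·21 = 378 ≡ 1, so λ ≡ 22.
  x = λ² - 9 - 27 = 484 - 36 ≡ 13; y = λ·(9 - 13) - 27 ≡ 1. → (13, 1)
6P: (13, 1) + (27, 17). λ = (17 - 1)/(27 - 13) ≡ 16/14 mod 29. 14⁻¹ ≡ 27 (mod 29) since 14·27 = 378 ≡ 1, so λ ≡ 26.
  x = λ² - 13 - 27 = 676 - 40 ≡ 27; y = λ·(13 - 27) - 1 ≡ 12. → (27, 12)
7P: (27, 12) + (27, 17): same x and y₁ ≡ -y₂, so the sum is O.
7P = O, so the order is 7.

7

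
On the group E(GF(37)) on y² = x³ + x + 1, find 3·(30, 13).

(2, 14)

Write P = (30, 13).
Repeated addition: build up to 3P.
2P: tangent at (30, 13): λ = (3·30² + 1)/(2·13) ≡ 0/26. 26⁻¹ ≡ 10 (mod 37) since 26·10 = 260 ≡ 1, so λ ≡ 0·10 ≡ 0.
  x = λ² - 30 - 30 = 0 - 60 ≡ 14; y = λ·(30 - 14) - 13 ≡ 24. → (14, 24)
3P: (14, 24) + (30, 13). λ = (13 - 24)/(30 - 14) ≡ 26/16 mod 37. 16⁻¹ ≡ 7 (mod 37) since 16·7 = 112 ≡ 1, so λ ≡ 34.
  x = λ² - 14 - 30 = 1156 - 44 ≡ 2; y = λ·(14 - 2) - 24 ≡ 14. → (2, 14)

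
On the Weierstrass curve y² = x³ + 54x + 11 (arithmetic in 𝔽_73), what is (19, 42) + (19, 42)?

tangent at (19, 42): λ = (3·19² + 54)/(2·42) ≡ 42/11. 11⁻¹ ≡ 20 (mod 73) since 11·20 = 220 ≡ 1, so λ ≡ 42·20 ≡ 37.
  x = λ² - 19 - 19 = 1369 - 38 ≡ 17; y = λ·(19 - 17) - 42 ≡ 32. → (17, 32)

(17, 32)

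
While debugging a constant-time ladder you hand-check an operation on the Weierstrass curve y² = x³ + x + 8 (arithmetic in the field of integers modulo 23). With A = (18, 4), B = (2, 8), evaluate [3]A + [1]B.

(20, 1)

First 3A:
Repeated addition: build up to 3A.
2A: tangent at (18, 4): λ = (3·18² + 1)/(2·4) ≡ 7/8. 8⁻¹ ≡ 3 (mod 23) since 8·3 = 24 ≡ 1, so λ ≡ 7·3 ≡ 21.
  x = λ² - 18 - 18 = 441 - 36 ≡ 14; y = λ·(18 - 14) - 4 ≡ 11. → (14, 11)
3A: (14, 11) + (18, 4). λ = (4 - 11)/(18 - 14) ≡ 16/4 mod 23. 4⁻¹ ≡ 6 (mod 23) since 4·6 = 24 ≡ 1, so λ ≡ 4.
  x = λ² - 14 - 18 = 16 - 32 ≡ 7; y = λ·(14 - 7) - 11 ≡ 17. → (7, 17)
3A = (7, 17).
Finally 3A + B:
(7, 17) + (2, 8). λ = (8 - 17)/(2 - 7) ≡ 14/18 mod 23. 18⁻¹ ≡ 9 (mod 23) since 18·9 = 162 ≡ 1, so λ ≡ 11.
  x = λ² - 7 - 2 = 121 - 9 ≡ 20; y = λ·(7 - 20) - 17 ≡ 1. → (20, 1)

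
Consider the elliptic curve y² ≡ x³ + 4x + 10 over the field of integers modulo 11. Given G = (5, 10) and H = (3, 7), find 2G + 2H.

First 2G:
Repeated addition: build up to 2G.
2G: tangent at (5, 10): λ = (3·5² + 4)/(2·10) ≡ 2/9. 9⁻¹ ≡ 5 (mod 11), so λ ≡ 2·5 ≡ 10.
  x = λ² - 5 - 5 = 100 - 10 ≡ 2; y = λ·(5 - 2) - 10 ≡ 9. → (2, 9)
2G = (2, 9).
Next 2H:
Repeated addition: build up to 2H.
2H: tangent at (3, 7): λ = (3·3² + 4)/(2·7) ≡ 9/3. 3⁻¹ ≡ 4 (mod 11), so λ ≡ 9·4 ≡ 3.
  x = λ² - 3 - 3 = 9 - 6 ≡ 3; y = λ·(3 - 3) - 7 ≡ 4. → (3, 4)
2H = (3, 4).
Finally 2G + 2H:
(2, 9) + (3, 4). λ = (4 - 9)/(3 - 2) ≡ 6/1 mod 11. 1⁻¹ ≡ 1 (mod 11), so λ ≡ 6.
  x = λ² - 2 - 3 = 36 - 5 ≡ 9; y = λ·(2 - 9) - 9 ≡ 4. → (9, 4)

(9, 4)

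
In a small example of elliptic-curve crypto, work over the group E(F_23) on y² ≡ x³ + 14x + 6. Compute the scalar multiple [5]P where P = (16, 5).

Double-and-add on 5 = (101)₂. Start with P = (16, 5) for the leading 1-bit.
double: tangent at (16, 5): λ = (3·16² + 14)/(2·5) ≡ 0/10. 10⁻¹ ≡ 7 (mod 23), so λ ≡ 0·7 ≡ 0.
  x = λ² - 16 - 16 = 0 - 32 ≡ 14; y = λ·(16 - 14) - 5 ≡ 18. → (14, 18)
double: tangent at (14, 18): λ = (3·14² + 14)/(2·18) ≡ 4/13. 13⁻¹ ≡ 16 (mod 23) since 13·16 = 208 ≡ 1, so λ ≡ 4·16 ≡ 18.
  x = λ² - 14 - 14 = 324 - 28 ≡ 20; y = λ·(14 - 20) - 18 ≡ 12. → (20, 12)
add P: (20, 12) + (16, 5). λ = (5 - 12)/(16 - 20) ≡ 16/19 mod 23. 19⁻¹ ≡ 17 (mod 23), so λ ≡ 19.
  x = λ² - 20 - 16 = 361 - 36 ≡ 3; y = λ·(20 - 3) - 12 ≡ 12. → (3, 12)

(3, 12)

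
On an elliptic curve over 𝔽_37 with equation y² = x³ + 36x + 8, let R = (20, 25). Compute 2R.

(13, 3)

tangent at (20, 25): λ = (3·20² + 36)/(2·25) ≡ 15/13. 13⁻¹ ≡ 20 (mod 37), so λ ≡ 15·20 ≡ 4.
  x = λ² - 20 - 20 = 16 - 40 ≡ 13; y = λ·(20 - 13) - 25 ≡ 3. → (13, 3)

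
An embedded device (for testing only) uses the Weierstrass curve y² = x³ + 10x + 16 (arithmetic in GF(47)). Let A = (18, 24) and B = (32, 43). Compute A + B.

(18, 24) + (32, 43). λ = (43 - 24)/(32 - 18) ≡ 19/14 mod 47. 14⁻¹ ≡ 37 (mod 47), so λ ≡ 45.
  x = λ² - 18 - 32 = 2025 - 50 ≡ 1; y = λ·(18 - 1) - 24 ≡ 36. → (1, 36)

(1, 36)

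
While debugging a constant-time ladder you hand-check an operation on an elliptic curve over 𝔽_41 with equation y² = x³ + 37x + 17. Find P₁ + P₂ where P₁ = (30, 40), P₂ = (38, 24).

(30, 40) + (38, 24). λ = (24 - 40)/(38 - 30) ≡ 25/8 mod 41. 8⁻¹ ≡ 36 (mod 41) since 8·36 = 288 ≡ 1, so λ ≡ 39.
  x = λ² - 30 - 38 = 1521 - 68 ≡ 18; y = λ·(30 - 18) - 40 ≡ 18. → (18, 18)

(18, 18)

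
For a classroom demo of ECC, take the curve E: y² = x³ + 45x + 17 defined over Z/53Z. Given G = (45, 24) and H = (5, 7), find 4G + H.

First 4G:
Repeated addition: build up to 4G.
2G: tangent at (45, 24): λ = (3·45² + 45)/(2·24) ≡ 25/48. 48⁻¹ ≡ 21 (mod 53), so λ ≡ 25·21 ≡ 48.
  x = λ² - 45 - 45 = 2304 - 90 ≡ 41; y = λ·(45 - 41) - 24 ≡ 9. → (41, 9)
3G: (41, 9) + (45, 24). λ = (24 - 9)/(45 - 41) ≡ 15/4 mod 53. 4⁻¹ ≡ 40 (mod 53) since 4·40 = 160 ≡ 1, so λ ≡ 17.
  x = λ² - 41 - 45 = 289 - 86 ≡ 44; y = λ·(41 - 44) - 9 ≡ 46. → (44, 46)
4G: (44, 46) + (45, 24). λ = (24 - 46)/(45 - 44) ≡ 31/1 mod 53. 1⁻¹ ≡ 1 (mod 53), so λ ≡ 31.
  x = λ² - 44 - 45 = 961 - 89 ≡ 24; y = λ·(44 - 24) - 46 ≡ 44. → (24, 44)
4G = (24, 44).
Finally 4G + H:
(24, 44) + (5, 7). λ = (7 - 44)/(5 - 24) ≡ 16/34 mod 53. 34⁻¹ ≡ 39 (mod 53) since 34·39 = 1326 ≡ 1, so λ ≡ 41.
  x = λ² - 24 - 5 = 1681 - 29 ≡ 9; y = λ·(24 - 9) - 44 ≡ 41. → (9, 41)

(9, 41)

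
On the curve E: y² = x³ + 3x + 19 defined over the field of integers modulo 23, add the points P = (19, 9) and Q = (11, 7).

(6, 0)

(19, 9) + (11, 7). λ = (7 - 9)/(11 - 19) ≡ 21/15 mod 23. 15⁻¹ ≡ 20 (mod 23) since 15·20 = 300 ≡ 1, so λ ≡ 6.
  x = λ² - 19 - 11 = 36 - 30 ≡ 6; y = λ·(19 - 6) - 9 ≡ 0. → (6, 0)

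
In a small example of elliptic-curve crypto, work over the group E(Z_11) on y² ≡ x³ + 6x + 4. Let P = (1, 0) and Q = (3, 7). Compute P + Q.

(0, 9)

(1, 0) + (3, 7). λ = (7 - 0)/(3 - 1) ≡ 7/2 mod 11. 2⁻¹ ≡ 6 (mod 11) since 2·6 = 12 ≡ 1, so λ ≡ 9.
  x = λ² - 1 - 3 = 81 - 4 ≡ 0; y = λ·(1 - 0) - 0 ≡ 9. → (0, 9)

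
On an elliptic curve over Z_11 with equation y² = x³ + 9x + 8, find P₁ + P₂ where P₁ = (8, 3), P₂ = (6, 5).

(9, 9)

(8, 3) + (6, 5). λ = (5 - 3)/(6 - 8) ≡ 2/9 mod 11. 9⁻¹ ≡ 5 (mod 11), so λ ≡ 10.
  x = λ² - 8 - 6 = 100 - 14 ≡ 9; y = λ·(8 - 9) - 3 ≡ 9. → (9, 9)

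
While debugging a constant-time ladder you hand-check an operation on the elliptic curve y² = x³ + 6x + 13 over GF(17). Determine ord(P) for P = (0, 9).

5

2P: tangent at (0, 9): λ = (3·0² + 6)/(2·9) ≡ 6/1. 1⁻¹ ≡ 1 (mod 17), so λ ≡ 6·1 ≡ 6.
  x = λ² - 0 - 0 = 36 - 0 ≡ 2; y = λ·(0 - 2) - 9 ≡ 13. → (2, 13)
3P: (2, 13) + (0, 9). λ = (9 - 13)/(0 - 2) ≡ 13/15 mod 17. 15⁻¹ ≡ 8 (mod 17), so λ ≡ 2.
  x = λ² - 2 - 0 = 4 - 2 ≡ 2; y = λ·(2 - 2) - 13 ≡ 4. → (2, 4)
4P: (2, 4) + (0, 9). λ = (9 - 4)/(0 - 2) ≡ 5/15 mod 17. 15⁻¹ ≡ 8 (mod 17) since 15·8 = 120 ≡ 1, so λ ≡ 6.
  x = λ² - 2 - 0 = 36 - 2 ≡ 0; y = λ·(2 - 0) - 4 ≡ 8. → (0, 8)
5P: (0, 8) + (0, 9): same x and y₁ ≡ -y₂, so the sum is the point at infinity.
5P = the point at infinity, so the order is 5.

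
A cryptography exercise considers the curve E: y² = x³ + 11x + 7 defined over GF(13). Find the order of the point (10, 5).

2P: tangent at (10, 5): λ = (3·10² + 11)/(2·5) ≡ 12/10. 10⁻¹ ≡ 4 (mod 13), so λ ≡ 12·4 ≡ 9.
  x = λ² - 10 - 10 = 81 - 20 ≡ 9; y = λ·(10 - 9) - 5 ≡ 4. → (9, 4)
3P: (9, 4) + (10, 5). λ = (5 - 4)/(10 - 9) ≡ 1/1 mod 13. 1⁻¹ ≡ 1 (mod 13), so λ ≡ 1.
  x = λ² - 9 - 10 = 1 - 19 ≡ 8; y = λ·(9 - 8) - 4 ≡ 10. → (8, 10)
4P: (8, 10) + (10, 5). λ = (5 - 10)/(10 - 8) ≡ 8/2 mod 13. 2⁻¹ ≡ 7 (mod 13), so λ ≡ 4.
  x = λ² - 8 - 10 = 16 - 18 ≡ 11; y = λ·(8 - 11) - 10 ≡ 4. → (11, 4)
5P: (11, 4) + (10, 5). λ = (5 - 4)/(10 - 11) ≡ 1/12 mod 13. 12⁻¹ ≡ 12 (mod 13), so λ ≡ 12.
  x = λ² - 11 - 10 = 144 - 21 ≡ 6; y = λ·(11 - 6) - 4 ≡ 4. → (6, 4)
6P: (6, 4) + (10, 5). λ = (5 - 4)/(10 - 6) ≡ 1/4 mod 13. 4⁻¹ ≡ 10 (mod 13), so λ ≡ 10.
  x = λ² - 6 - 10 = 100 - 16 ≡ 6; y = λ·(6 - 6) - 4 ≡ 9. → (6, 9)
7P: (6, 9) + (10, 5). λ = (5 - 9)/(10 - 6) ≡ 9/4 mod 13. 4⁻¹ ≡ 10 (mod 13) since 4·10 = 40 ≡ 1, so λ ≡ 12.
  x = λ² - 6 - 10 = 144 - 16 ≡ 11; y = λ·(6 - 11) - 9 ≡ 9. → (11, 9)
8P: (11, 9) + (10, 5). λ = (5 - 9)/(10 - 11) ≡ 9/12 mod 13. 12⁻¹ ≡ 12 (mod 13), so λ ≡ 4.
  x = λ² - 11 - 10 = 16 - 21 ≡ 8; y = λ·(11 - 8) - 9 ≡ 3. → (8, 3)
9P: (8, 3) + (10, 5). λ = (5 - 3)/(10 - 8) ≡ 2/2 mod 13. 2⁻¹ ≡ 7 (mod 13) since 2·7 = 14 ≡ 1, so λ ≡ 1.
  x = λ² - 8 - 10 = 1 - 18 ≡ 9; y = λ·(8 - 9) - 3 ≡ 9. → (9, 9)
10P: (9, 9) + (10, 5). λ = (5 - 9)/(10 - 9) ≡ 9/1 mod 13. 1⁻¹ ≡ 1 (mod 13), so λ ≡ 9.
  x = λ² - 9 - 10 = 81 - 19 ≡ 10; y = λ·(9 - 10) - 9 ≡ 8. → (10, 8)
11P: (10, 8) + (10, 5): same x and y₁ ≡ -y₂, so the sum is the point at infinity.
11P = the point at infinity, so the order is 11.

11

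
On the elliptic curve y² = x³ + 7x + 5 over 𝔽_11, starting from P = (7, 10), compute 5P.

Double-and-add on 5 = (101)₂. Start with P = (7, 10) for the leading 1-bit.
double: tangent at (7, 10): λ = (3·7² + 7)/(2·10) ≡ 0/9. 9⁻¹ ≡ 5 (mod 11), so λ ≡ 0·5 ≡ 0.
  x = λ² - 7 - 7 = 0 - 14 ≡ 8; y = λ·(7 - 8) - 10 ≡ 1. → (8, 1)
double: tangent at (8, 1): λ = (3·8² + 7)/(2·1) ≡ 1/2. 2⁻¹ ≡ 6 (mod 11) since 2·6 = 12 ≡ 1, so λ ≡ 1·6 ≡ 6.
  x = λ² - 8 - 8 = 36 - 16 ≡ 9; y = λ·(8 - 9) - 1 ≡ 4. → (9, 4)
add P: (9, 4) + (7, 10). λ = (10 - 4)/(7 - 9) ≡ 6/9 mod 11. 9⁻¹ ≡ 5 (mod 11), so λ ≡ 8.
  x = λ² - 9 - 7 = 64 - 16 ≡ 4; y = λ·(9 - 4) - 4 ≡ 3. → (4, 3)

(4, 3)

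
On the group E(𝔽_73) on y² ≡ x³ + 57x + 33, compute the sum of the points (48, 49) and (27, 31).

(48, 49) + (27, 31). λ = (31 - 49)/(27 - 48) ≡ 55/52 mod 73. 52⁻¹ ≡ 66 (mod 73), so λ ≡ 53.
  x = λ² - 48 - 27 = 2809 - 75 ≡ 33; y = λ·(48 - 33) - 49 ≡ 16. → (33, 16)

(33, 16)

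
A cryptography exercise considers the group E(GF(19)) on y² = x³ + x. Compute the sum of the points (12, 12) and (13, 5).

(5, 15)

(12, 12) + (13, 5). λ = (5 - 12)/(13 - 12) ≡ 12/1 mod 19. 1⁻¹ ≡ 1 (mod 19) since 1·1 = 1 ≡ 1, so λ ≡ 12.
  x = λ² - 12 - 13 = 144 - 25 ≡ 5; y = λ·(12 - 5) - 12 ≡ 15. → (5, 15)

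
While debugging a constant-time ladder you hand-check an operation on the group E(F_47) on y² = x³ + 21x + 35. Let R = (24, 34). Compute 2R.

(15, 24)

tangent at (24, 34): λ = (3·24² + 21)/(2·34) ≡ 10/21. 21⁻¹ ≡ 9 (mod 47) since 21·9 = 189 ≡ 1, so λ ≡ 10·9 ≡ 43.
  x = λ² - 24 - 24 = 1849 - 48 ≡ 15; y = λ·(24 - 15) - 34 ≡ 24. → (15, 24)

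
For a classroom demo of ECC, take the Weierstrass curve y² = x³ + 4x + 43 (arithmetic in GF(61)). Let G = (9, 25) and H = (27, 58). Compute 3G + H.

(36, 19)

First 3G:
Repeated addition: build up to 3G.
2G: tangent at (9, 25): λ = (3·9² + 4)/(2·25) ≡ 3/50. 50⁻¹ ≡ 11 (mod 61) since 50·11 = 550 ≡ 1, so λ ≡ 3·11 ≡ 33.
  x = λ² - 9 - 9 = 1089 - 18 ≡ 34; y = λ·(9 - 34) - 25 ≡ 4. → (34, 4)
3G: (34, 4) + (9, 25). λ = (25 - 4)/(9 - 34) ≡ 21/36 mod 61. 36⁻¹ ≡ 39 (mod 61) since 36·39 = 1404 ≡ 1, so λ ≡ 26.
  x = λ² - 34 - 9 = 676 - 43 ≡ 23; y = λ·(34 - 23) - 4 ≡ 38. → (23, 38)
3G = (23, 38).
Finally 3G + H:
(23, 38) + (27, 58). λ = (58 - 38)/(27 - 23) ≡ 20/4 mod 61. 4⁻¹ ≡ 46 (mod 61), so λ ≡ 5.
  x = λ² - 23 - 27 = 25 - 50 ≡ 36; y = λ·(23 - 36) - 38 ≡ 19. → (36, 19)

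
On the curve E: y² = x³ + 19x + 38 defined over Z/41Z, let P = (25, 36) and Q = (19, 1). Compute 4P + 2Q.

First 4P:
Repeated addition: build up to 4P.
2P: tangent at (25, 36): λ = (3·25² + 19)/(2·36) ≡ 8/31. 31⁻¹ ≡ 4 (mod 41), so λ ≡ 8·4 ≡ 32.
  x = λ² - 25 - 25 = 1024 - 50 ≡ 31; y = λ·(25 - 31) - 36 ≡ 18. → (31, 18)
3P: (31, 18) + (25, 36). λ = (36 - 18)/(25 - 31) ≡ 18/35 mod 41. 35⁻¹ ≡ 34 (mod 41), so λ ≡ 38.
  x = λ² - 31 - 25 = 1444 - 56 ≡ 35; y = λ·(31 - 35) - 18 ≡ 35. → (35, 35)
4P: (35, 35) + (25, 36). λ = (36 - 35)/(25 - 35) ≡ 1/31 mod 41. 31⁻¹ ≡ 4 (mod 41), so λ ≡ 4.
  x = λ² - 35 - 25 = 16 - 60 ≡ 38; y = λ·(35 - 38) - 35 ≡ 35. → (38, 35)
4P = (38, 35).
Next 2Q:
Repeated addition: build up to 2Q.
2Q: tangent at (19, 1): λ = (3·19² + 19)/(2·1) ≡ 36/2. 2⁻¹ ≡ 21 (mod 41) since 2·21 = 42 ≡ 1, so λ ≡ 36·21 ≡ 18.
  x = λ² - 19 - 19 = 324 - 38 ≡ 40; y = λ·(19 - 40) - 1 ≡ 31. → (40, 31)
2Q = (40, 31).
Finally 4P + 2Q:
(38, 35) + (40, 31). λ = (31 - 35)/(40 - 38) ≡ 37/2 mod 41. 2⁻¹ ≡ 21 (mod 41), so λ ≡ 39.
  x = λ² - 38 - 40 = 1521 - 78 ≡ 8; y = λ·(38 - 8) - 35 ≡ 28. → (8, 28)

(8, 28)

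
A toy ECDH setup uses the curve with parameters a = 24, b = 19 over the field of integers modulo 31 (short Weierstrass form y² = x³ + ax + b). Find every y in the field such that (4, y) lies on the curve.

x³ + 24x + 19 = 179 ≡ 24 (mod 31).
24 is a non-residue mod 31; no y exists.

none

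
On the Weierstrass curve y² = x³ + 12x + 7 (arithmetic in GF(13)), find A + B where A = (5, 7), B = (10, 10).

(5, 7) + (10, 10). λ = (10 - 7)/(10 - 5) ≡ 3/5 mod 13. 5⁻¹ ≡ 8 (mod 13) since 5·8 = 40 ≡ 1, so λ ≡ 11.
  x = λ² - 5 - 10 = 121 - 15 ≡ 2; y = λ·(5 - 2) - 7 ≡ 0. → (2, 0)

(2, 0)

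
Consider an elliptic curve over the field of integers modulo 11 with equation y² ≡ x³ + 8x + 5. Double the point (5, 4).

tangent at (5, 4): λ = (3·5² + 8)/(2·4) ≡ 6/8. 8⁻¹ ≡ 7 (mod 11), so λ ≡ 6·7 ≡ 9.
  x = λ² - 5 - 5 = 81 - 10 ≡ 5; y = λ·(5 - 5) - 4 ≡ 7. → (5, 7)

(5, 7)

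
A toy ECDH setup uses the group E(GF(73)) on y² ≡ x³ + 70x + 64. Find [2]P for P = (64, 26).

tangent at (64, 26): λ = (3·64² + 70)/(2·26) ≡ 21/52. 52⁻¹ ≡ 66 (mod 73) since 52·66 = 3432 ≡ 1, so λ ≡ 21·66 ≡ 72.
  x = λ² - 64 - 64 = 5184 - 128 ≡ 19; y = λ·(64 - 19) - 26 ≡ 2. → (19, 2)

(19, 2)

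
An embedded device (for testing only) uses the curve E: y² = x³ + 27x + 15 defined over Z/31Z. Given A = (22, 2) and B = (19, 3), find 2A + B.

(19, 28)

First 2A:
Repeated addition: build up to 2A.
2A: tangent at (22, 2): λ = (3·22² + 27)/(2·2) ≡ 22/4. 4⁻¹ ≡ 8 (mod 31), so λ ≡ 22·8 ≡ 21.
  x = λ² - 22 - 22 = 441 - 44 ≡ 25; y = λ·(22 - 25) - 2 ≡ 28. → (25, 28)
2A = (25, 28).
Finally 2A + B:
(25, 28) + (19, 3). λ = (3 - 28)/(19 - 25) ≡ 6/25 mod 31. 25⁻¹ ≡ 5 (mod 31), so λ ≡ 30.
  x = λ² - 25 - 19 = 900 - 44 ≡ 19; y = λ·(25 - 19) - 28 ≡ 28. → (19, 28)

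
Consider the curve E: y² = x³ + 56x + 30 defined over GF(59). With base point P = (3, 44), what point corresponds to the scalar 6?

Repeated addition: build up to 6P.
2P: tangent at (3, 44): λ = (3·3² + 56)/(2·44) ≡ 24/29. 29⁻¹ ≡ 57 (mod 59) since 29·57 = 1653 ≡ 1, so λ ≡ 24·57 ≡ 11.
  x = λ² - 3 - 3 = 121 - 6 ≡ 56; y = λ·(3 - 56) - 44 ≡ 22. → (56, 22)
3P: (56, 22) + (3, 44). λ = (44 - 22)/(3 - 56) ≡ 22/6 mod 59. 6⁻¹ ≡ 10 (mod 59) since 6·10 = 60 ≡ 1, so λ ≡ 43.
  x = λ² - 56 - 3 = 1849 - 59 ≡ 20; y = λ·(56 - 20) - 22 ≡ 51. → (20, 51)
4P: (20, 51) + (3, 44). λ = (44 - 51)/(3 - 20) ≡ 52/42 mod 59. 42⁻¹ ≡ 52 (mod 59) since 42·52 = 2184 ≡ 1, so λ ≡ 49.
  x = λ² - 20 - 3 = 2401 - 23 ≡ 18; y = λ·(20 - 18) - 51 ≡ 47. → (18, 47)
5P: (18, 47) + (3, 44). λ = (44 - 47)/(3 - 18) ≡ 56/44 mod 59. 44⁻¹ ≡ 55 (mod 59) since 44·55 = 2420 ≡ 1, so λ ≡ 12.
  x = λ² - 18 - 3 = 144 - 21 ≡ 5; y = λ·(18 - 5) - 47 ≡ 50. → (5, 50)
6P: (5, 50) + (3, 44). λ = (44 - 50)/(3 - 5) ≡ 53/57 mod 59. 57⁻¹ ≡ 29 (mod 59), so λ ≡ 3.
  x = λ² - 5 - 3 = 9 - 8 ≡ 1; y = λ·(5 - 1) - 50 ≡ 21. → (1, 21)

(1, 21)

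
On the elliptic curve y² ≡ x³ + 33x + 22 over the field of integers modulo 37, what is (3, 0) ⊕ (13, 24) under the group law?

(3, 0) + (13, 24). λ = (24 - 0)/(13 - 3) ≡ 24/10 mod 37. 10⁻¹ ≡ 26 (mod 37), so λ ≡ 32.
  x = λ² - 3 - 13 = 1024 - 16 ≡ 9; y = λ·(3 - 9) - 0 ≡ 30. → (9, 30)

(9, 30)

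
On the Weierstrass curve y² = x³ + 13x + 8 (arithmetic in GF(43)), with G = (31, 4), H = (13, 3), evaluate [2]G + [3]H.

(37, 12)

First 2G:
Repeated addition: build up to 2G.
2G: tangent at (31, 4): λ = (3·31² + 13)/(2·4) ≡ 15/8. 8⁻¹ ≡ 27 (mod 43) since 8·27 = 216 ≡ 1, so λ ≡ 15·27 ≡ 18.
  x = λ² - 31 - 31 = 324 - 62 ≡ 4; y = λ·(31 - 4) - 4 ≡ 9. → (4, 9)
2G = (4, 9).
Next 3H:
Repeated addition: build up to 3H.
2H: tangent at (13, 3): λ = (3·13² + 13)/(2·3) ≡ 4/6. 6⁻¹ ≡ 36 (mod 43), so λ ≡ 4·36 ≡ 15.
  x = λ² - 13 - 13 = 225 - 26 ≡ 27; y = λ·(13 - 27) - 3 ≡ 2. → (27, 2)
3H: (27, 2) + (13, 3). λ = (3 - 2)/(13 - 27) ≡ 1/29 mod 43. 29⁻¹ ≡ 3 (mod 43), so λ ≡ 3.
  x = λ² - 27 - 13 = 9 - 40 ≡ 12; y = λ·(27 - 12) - 2 ≡ 0. → (12, 0)
3H = (12, 0).
Finally 2G + 3H:
(4, 9) + (12, 0). λ = (0 - 9)/(12 - 4) ≡ 34/8 mod 43. 8⁻¹ ≡ 27 (mod 43) since 8·27 = 216 ≡ 1, so λ ≡ 15.
  x = λ² - 4 - 12 = 225 - 16 ≡ 37; y = λ·(4 - 37) - 9 ≡ 12. → (37, 12)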